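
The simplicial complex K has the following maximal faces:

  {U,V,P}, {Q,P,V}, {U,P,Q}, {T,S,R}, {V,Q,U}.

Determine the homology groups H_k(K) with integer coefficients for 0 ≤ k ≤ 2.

Order the vertices as P < Q < R < S < T < U < V. Listing each simplex with vertices in this order, K has dimension 2 with simplices:

  0-simplices (7): P, Q, R, S, T, U, V
  1-simplices (9): PQ, PU, PV, QU, QV, RS, RT, ST, UV
  2-simplices (5): PQU, PQV, PUV, QUV, RST

so the chain groups are C_0 ≅ Z^7, C_1 ≅ Z^9, C_2 ≅ Z^5.

Boundary ∂_1: C_1 → C_0 is given by ∂[p,q] = [q] − [p].
The 7×9 boundary matrix has rank 5 and Smith normal form diag(1,1,1,1,1).

The boundary map ∂_2: C_2 → C_1 maps a triangle to the signed sum of its edges. For instance
  ∂QUV = UV − QV + QU,
  ∂PQV = QV − PV + PQ.
This gives a 9×5 integer matrix of rank 4; reducing to Smith normal form yields diagonal entries (1,1,1,1).

Now H_k = ker ∂_k / im ∂_{k+1}, so:

  H_0: rank C_0 − rank ∂_1 = 7 − 5 = 2, and the invariant factors of ∂_1 are all 1, so H_0 = Z^2.
  H_1: rank ker ∂_1 − rank ∂_2 = (9 − 5) − 4 = 0, and the invariant factors of ∂_2 are all 1, so H_1 = 0.
  H_2: rank ker ∂_2 − rank ∂_3 = (5 − 4) − 0 = 1, and there is no ∂_3, so H_2 = Z.

As a check, the Euler characteristic is 7 − 9 + 5 = 3, which agrees with 2 − 0 + 1 = 3.

H_0 = Z^2,  H_1 = 0,  H_2 = Z.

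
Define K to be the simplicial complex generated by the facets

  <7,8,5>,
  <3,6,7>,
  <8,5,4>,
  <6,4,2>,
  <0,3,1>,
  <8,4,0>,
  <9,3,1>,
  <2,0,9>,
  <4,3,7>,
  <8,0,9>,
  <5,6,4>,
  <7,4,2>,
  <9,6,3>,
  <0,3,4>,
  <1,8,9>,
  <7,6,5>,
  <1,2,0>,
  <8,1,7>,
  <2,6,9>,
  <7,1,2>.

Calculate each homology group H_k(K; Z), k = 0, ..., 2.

Fix the vertex order 0 < 1 < 2 < 3 < 4 < 5 < 6 < 7 < 8 < 9 and write every simplex with vertices in increasing order. Then dim K = 2 and the simplices of K are:

  0-simplices (10): [0], [1], [2], [3], [4], [5], [6], [7], [8], [9]
  1-simplices (30): (30 of them)
  2-simplices (20): (20 of them)

Hence C_0 ≅ Z^10, C_1 ≅ Z^30, C_2 ≅ Z^20.

Boundary ∂_1: C_1 → C_0 is given by ∂[p,q] = [q] − [p]. For instance
  ∂[6,9] = [9] − [6].
As a 10×30 matrix over Z this has rank 9, with invariant factors (1,1,1,1,1,1,1,1,1).

The boundary map ∂_2: C_2 → C_1 sends each 2-simplex [p,q,r] to [q,r] − [p,r] + [p,q]. For instance
  ∂[2,4,6] = [4,6] − [2,6] + [2,4],
  ∂[1,3,9] = [3,9] − [1,9] + [1,3].
This gives a 30×20 integer matrix of rank 20; reducing to Smith normal form yields diagonal entries (1,1,1,1,1,1,1,1,1,1,1,1,1,1,1,1,1,1,1,2).

Computing H_k = (kernel of ∂_k) / (image of ∂_{k+1}):

  H_0: rank C_0 − rank ∂_1 = 10 − 9 = 1, and the invariant factors of ∂_1 are all 1, so H_0 = Z.
  H_1: rank ker ∂_1 − rank ∂_2 = (30 − 9) − 20 = 1, and ∂_2 has invariant factor 2 > 1, so H_1 = Z ⊕ Z/2Z.
  H_2: rank ker ∂_2 − rank ∂_3 = (20 − 20) − 0 = 0, and there is no ∂_3, so H_2 = 0.

H_0 = Z,  H_1 = Z ⊕ Z/2Z,  H_2 = 0.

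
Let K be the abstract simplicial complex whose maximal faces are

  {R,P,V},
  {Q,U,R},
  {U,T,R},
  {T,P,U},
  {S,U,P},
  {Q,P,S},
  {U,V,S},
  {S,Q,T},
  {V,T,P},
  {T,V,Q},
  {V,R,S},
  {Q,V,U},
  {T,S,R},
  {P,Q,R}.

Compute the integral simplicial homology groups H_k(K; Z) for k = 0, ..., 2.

We work with the vertex ordering P < Q < R < S < T < U < V. The simplices of K, each written with vertices in increasing order, are:

  0-simplices (7): P, Q, R, S, T, U, V
  1-simplices (21): PQ, PR, PS, PT, PU, PV, QR, QS, QT, QU, QV, RS, RT, RU, RV, ST, SU, SV, TU, TV, UV
  2-simplices (14): PQR, PQS, PRV, PSU, PTU, PTV, QRU, QST, QTV, QUV, RST, RSV, RTU, SUV

so the chain groups are C_0 ≅ Z^7, C_1 ≅ Z^21, C_2 ≅ Z^14.

∂_1: C_1 → C_0 maps an edge to its endpoints' difference, ∂[p,q] = q − p. For instance
  ∂QS = S − Q.
This gives a 7×21 integer matrix of rank 6; reducing to Smith normal form yields diagonal entries (1,1,1,1,1,1).

∂_2: C_2 → C_1 sends each 2-simplex [p,q,r] to [q,r] − [p,r] + [p,q]. For instance
  ∂SUV = UV − SV + SU,
  ∂PTV = TV − PV + PT.
As a 21×14 matrix over Z this has rank 13, with invariant factors (1,1,1,1,1,1,1,1,1,1,1,1,1).

Now H_k = ker ∂_k / im ∂_{k+1}, so:

  H_0: rank C_0 − rank ∂_1 = 7 − 6 = 1, and the invariant factors of ∂_1 are all 1, so H_0 = Z.
  H_1: rank ker ∂_1 − rank ∂_2 = (21 − 6) − 13 = 2, and the invariant factors of ∂_2 are all 1, so H_1 = Z^2.
  H_2: rank ker ∂_2 − rank ∂_3 = (14 − 13) − 0 = 1, and there is no ∂_3, so H_2 = Z.

(K is a triangulation of the torus T^2.)

H_0 = Z,  H_1 = Z^2,  H_2 = Z.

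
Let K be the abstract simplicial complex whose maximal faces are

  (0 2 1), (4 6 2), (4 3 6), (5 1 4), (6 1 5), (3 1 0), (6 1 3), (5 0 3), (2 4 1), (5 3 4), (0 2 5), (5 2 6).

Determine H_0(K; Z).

H_0 ≅ Z.

Fix the vertex order 0 < 1 < 2 < 3 < 4 < 5 < 6 and write every simplex with vertices in increasing order. Then dim K = 2 and the simplices of K are:

  0-simplices (7): [0], [1], [2], [3], [4], [5], [6]
  1-simplices (18): [0,1], [0,2], [0,3], [0,5], [1,2], [1,3], [1,4], [1,5], [1,6], [2,4], [2,5], [2,6], [3,4], [3,5], [3,6], [4,5], [4,6], [5,6]
  2-simplices (12): [0,1,2], [0,1,3], [0,2,5], [0,3,5], [1,2,4], [1,3,6], [1,4,5], [1,5,6], [2,4,6], [2,5,6], [3,4,5], [3,4,6]

Hence C_0 ≅ Z^7, C_1 ≅ Z^18, C_2 ≅ Z^12.

The boundary map ∂_1: C_1 → C_0 maps an edge to its endpoints' difference, ∂[p,q] = q − p. For instance
  ∂[2,6] = [6] − [2].
The resulting 7×18 matrix has rank 6, and its Smith normal form has invariant factors (1,1,1,1,1,1).

The boundary map ∂_2: C_2 → C_1 acts by ∂[p,q,r] = [q,r] − [p,r] + [p,q]. For instance
  ∂[0,1,3] = [1,3] − [0,3] + [0,1],
  ∂[1,2,4] = [2,4] − [1,4] + [1,2].
This gives a 18×12 integer matrix of rank 12; reducing to Smith normal form yields diagonal entries (1,1,1,1,1,1,1,1,1,1,1,2).

From H_k ≅ ker(∂_k) / im(∂_{k+1}) we obtain:

  H_0: rank C_0 − rank ∂_1 = 7 − 6 = 1, and the invariant factors of ∂_1 are all 1, so H_0 = Z.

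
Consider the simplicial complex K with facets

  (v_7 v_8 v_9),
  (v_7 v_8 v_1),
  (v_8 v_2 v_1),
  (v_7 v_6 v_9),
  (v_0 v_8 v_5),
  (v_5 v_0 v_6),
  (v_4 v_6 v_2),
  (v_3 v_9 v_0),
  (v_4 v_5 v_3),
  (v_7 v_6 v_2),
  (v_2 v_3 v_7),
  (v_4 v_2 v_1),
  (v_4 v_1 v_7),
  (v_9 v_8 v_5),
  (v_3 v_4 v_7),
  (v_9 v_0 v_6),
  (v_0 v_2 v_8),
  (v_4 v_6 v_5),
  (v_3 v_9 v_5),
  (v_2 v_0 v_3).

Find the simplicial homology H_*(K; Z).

K has 10 vertices, 30 edges, 20 triangles.
rank ∂_0 = 0, rank ∂_1 = 9 ⇒ b_0 = 10 − 0 − 9 = 1; all invariant factors of ∂_1 are 1 so no torsion. So H_0 = Z.
rank ∂_1 = 9, rank ∂_2 = 20 ⇒ b_1 = 30 − 9 − 20 = 1; ∂_2 has invariant factor(s) [2] giving torsion. So H_1 = Z ⊕ Z/2Z.
rank ∂_2 = 20, rank ∂_3 = 0 ⇒ b_2 = 20 − 20 − 0 = 0. So H_2 = 0.

H_0 = Z,  H_1 = Z ⊕ Z/2Z,  H_2 = 0.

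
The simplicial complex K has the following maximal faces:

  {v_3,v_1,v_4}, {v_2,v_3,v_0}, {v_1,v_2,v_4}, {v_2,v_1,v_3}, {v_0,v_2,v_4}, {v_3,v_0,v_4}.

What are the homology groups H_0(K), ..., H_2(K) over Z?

Take the total order v_0 < v_1 < v_2 < v_3 < v_4 on the vertex set. Then K (dimension 2) consists of the simplices:

  0-simplices (5): [v_0], [v_1], [v_2], [v_3], [v_4]
  1-simplices (9): [v_0,v_2], [v_0,v_3], [v_0,v_4], [v_1,v_2], [v_1,v_3], [v_1,v_4], [v_2,v_3], [v_2,v_4], [v_3,v_4]
  2-simplices (6): [v_0,v_2,v_3], [v_0,v_2,v_4], [v_0,v_3,v_4], [v_1,v_2,v_3], [v_1,v_2,v_4], [v_1,v_3,v_4]

giving chain groups C_0 ≅ Z^5, C_1 ≅ Z^9, C_2 ≅ Z^6.

The boundary map ∂_1: C_1 → C_0 maps an edge to its endpoints' difference, ∂[p,q] = q − p.
The resulting 5×9 matrix has rank 4, and its Smith normal form has invariant factors (1,1,1,1).

Boundary ∂_2: C_2 → C_1 maps a triangle to the signed sum of its edges. For instance
  ∂[v_1,v_2,v_3] = [v_2,v_3] − [v_1,v_3] + [v_1,v_2],
  ∂[v_0,v_2,v_3] = [v_2,v_3] − [v_0,v_3] + [v_0,v_2].
As a 9×6 matrix over Z this has rank 5, with invariant factors (1,1,1,1,1).

From H_k ≅ ker(∂_k) / im(∂_{k+1}) we obtain:

  H_0: rank C_0 − rank ∂_1 = 5 − 4 = 1, and the invariant factors of ∂_1 are all 1, so H_0 ≅ Z.
  H_1: rank ker ∂_1 − rank ∂_2 = (9 − 4) − 5 = 0, and the invariant factors of ∂_2 are all 1, so H_1 ≅ 0.
  H_2: rank ker ∂_2 − rank ∂_3 = (6 − 5) − 0 = 1, and there is no ∂_3, so H_2 ≅ Z.

(K is a triangulation of the 2-sphere S^2.)

H_0 = Z,  H_1 = 0,  H_2 = Z.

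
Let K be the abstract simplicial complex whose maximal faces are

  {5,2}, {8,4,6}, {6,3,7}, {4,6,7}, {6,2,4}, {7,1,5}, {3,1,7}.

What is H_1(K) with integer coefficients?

H_1 = Z.

Order the vertices as 1 < 2 < 3 < 4 < 5 < 6 < 7 < 8. Listing each simplex with vertices in this order, K has dimension 2 with simplices:

  0-simplices (8): [1], [2], [3], [4], [5], [6], [7], [8]
  1-simplices (14): [1,3], [1,5], [1,7], [2,4], [2,5], [2,6], [3,6], [3,7], [4,6], [4,7], [4,8], [5,7], [6,7], [6,8]
  2-simplices (6): [1,3,7], [1,5,7], [2,4,6], [3,6,7], [4,6,7], [4,6,8]

giving chain groups C_0 ≅ Z^8, C_1 ≅ Z^14, C_2 ≅ Z^6.

Boundary ∂_1: C_1 → C_0 sends each edge [p,q] (with p < q) to q − p. For instance
  ∂[2,4] = [4] − [2].
As a 8×14 matrix over Z this has rank 7, with invariant factors (1,1,1,1,1,1,1).

∂_2: C_2 → C_1 maps a triangle to the signed sum of its edges. For instance
  ∂[4,6,8] = [6,8] − [4,8] + [4,6],
  ∂[1,5,7] = [5,7] − [1,7] + [1,5].
This gives a 14×6 integer matrix of rank 6; reducing to Smith normal form yields diagonal entries (1,1,1,1,1,1).

Computing H_k = (kernel of ∂_k) / (image of ∂_{k+1}):

  H_1: rank ker ∂_1 − rank ∂_2 = (14 − 7) − 6 = 1, and the invariant factors of ∂_2 are all 1, so H_1 ≅ Z.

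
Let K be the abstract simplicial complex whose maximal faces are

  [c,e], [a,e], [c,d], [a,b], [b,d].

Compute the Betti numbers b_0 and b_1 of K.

b_0 = 1, b_1 = 1.

Order the vertices as a < b < c < d < e. Listing each simplex with vertices in this order, K has dimension 1 with simplices:

  0-simplices (5): a, b, c, d, e
  1-simplices (5): ab, ae, bd, cd, ce

so the chain groups are C_0 ≅ Z^5, C_1 ≅ Z^5.

The boundary map ∂_1: C_1 → C_0 is given by ∂[p,q] = [q] − [p].
The resulting 5×5 matrix has rank 4, and its Smith normal form has invariant factors (1,1,1,1).

Now H_k = ker ∂_k / im ∂_{k+1}, so:

  H_0: rank C_0 − rank ∂_1 = 5 − 4 = 1, and the invariant factors of ∂_1 are all 1, so H_0 ≅ Z.
  H_1: rank ker ∂_1 − rank ∂_2 = (5 − 4) − 0 = 1, and there is no ∂_2, so H_1 ≅ Z.

As a check, the Euler characteristic is 5 − 5 = 0, which agrees with 1 − 1 = 0.
(K is a triangulation of the circle S^1.)

Hence the Betti numbers are b_0 = 1, b_1 = 1.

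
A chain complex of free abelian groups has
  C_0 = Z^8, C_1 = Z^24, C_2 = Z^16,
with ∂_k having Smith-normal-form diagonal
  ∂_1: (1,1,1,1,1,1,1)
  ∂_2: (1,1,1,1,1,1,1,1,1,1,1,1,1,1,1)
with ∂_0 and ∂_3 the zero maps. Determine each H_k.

H_0: b_0 = 8 − 0 − 7 = 1; torsion from ∂_1 factors > 1: none. So H_0 ≅ Z.
H_1: b_1 = 24 − 7 − 15 = 2; torsion from ∂_2 factors > 1: none. So H_1 ≅ Z^2.
H_2: b_2 = 16 − 15 − 0 = 1; torsion from ∂_3 factors > 1: none. So H_2 ≅ Z.

H_0 ≅ Z,  H_1 ≅ Z^2,  H_2 ≅ Z.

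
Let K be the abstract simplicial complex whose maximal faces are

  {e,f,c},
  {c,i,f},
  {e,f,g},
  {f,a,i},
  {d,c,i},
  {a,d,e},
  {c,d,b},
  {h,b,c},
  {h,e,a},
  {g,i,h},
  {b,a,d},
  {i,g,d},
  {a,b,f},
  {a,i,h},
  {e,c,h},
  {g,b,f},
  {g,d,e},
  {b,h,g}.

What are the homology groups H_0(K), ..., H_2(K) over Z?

Take the total order a < b < c < d < e < f < g < h < i on the vertex set. Then K (dimension 2) consists of the simplices:

  0-simplices (9): a, b, c, d, e, f, g, h, i
  1-simplices (27): ab, ad, ae, af, ah, ai, bc, bd, bf, bg, bh, cd, ce, cf, ch, ci, de, dg, di, ef, eg, eh, fg, fi, gh, gi, hi
  2-simplices (18): abd, abf, ade, aeh, afi, ahi, bcd, bch, bfg, bgh, cdi, cef, ceh, cfi, deg, dgi, efg, ghi

so the chain groups are C_0 ≅ Z^9, C_1 ≅ Z^27, C_2 ≅ Z^18.

Boundary ∂_1: C_1 → C_0 maps an edge to its endpoints' difference, ∂[p,q] = q − p.
The 9×27 boundary matrix has rank 8 and Smith normal form diag(1,1,1,1,1,1,1,1).

Boundary ∂_2: C_2 → C_1 acts by ∂[p,q,r] = [q,r] − [p,r] + [p,q]. For instance
  ∂ghi = hi − gi + gh,
  ∂cef = ef − cf + ce.
The resulting 27×18 matrix has rank 17, and its Smith normal form has invariant factors (1,1,1,1,1,1,1,1,1,1,1,1,1,1,1,1,1).

Now H_k = ker ∂_k / im ∂_{k+1}, so:

  H_0: rank C_0 − rank ∂_1 = 9 − 8 = 1, and the invariant factors of ∂_1 are all 1, so H_0 ≅ Z.
  H_1: rank ker ∂_1 − rank ∂_2 = (27 − 8) − 17 = 2, and the invariant factors of ∂_2 are all 1, so H_1 ≅ Z^2.
  H_2: rank ker ∂_2 − rank ∂_3 = (18 − 17) − 0 = 1, and there is no ∂_3, so H_2 ≅ Z.

(K is a triangulation of the torus T^2.)

H_0 = Z,  H_1 = Z^2,  H_2 = Z.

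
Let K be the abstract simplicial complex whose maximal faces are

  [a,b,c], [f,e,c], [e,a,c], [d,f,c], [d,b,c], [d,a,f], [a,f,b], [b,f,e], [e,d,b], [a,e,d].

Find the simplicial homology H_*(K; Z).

Fix the vertex order a < b < c < d < e < f and write every simplex with vertices in increasing order. Then dim K = 2 and the simplices of K are:

  0-simplices (6): a, b, c, d, e, f
  1-simplices (15): ab, ac, ad, ae, af, bc, bd, be, bf, cd, ce, cf, de, df, ef
  2-simplices (10): abc, abf, ace, ade, adf, bcd, bde, bef, cdf, cef

Hence C_0 ≅ Z^6, C_1 ≅ Z^15, C_2 ≅ Z^10.

Boundary ∂_1: C_1 → C_0 maps an edge to its endpoints' difference, ∂[p,q] = q − p.
This gives a 6×15 integer matrix of rank 5; reducing to Smith normal form yields diagonal entries (1,1,1,1,1).

The boundary map ∂_2: C_2 → C_1 acts by ∂[p,q,r] = [q,r] − [p,r] + [p,q]. For instance
  ∂bef = ef − bf + be,
  ∂ade = de − ae + ad.
This gives a 15×10 integer matrix of rank 10; reducing to Smith normal form yields diagonal entries (1,1,1,1,1,1,1,1,1,2).

Reading off H_k = ker ∂_k / im ∂_{k+1}:

  H_0: rank C_0 − rank ∂_1 = 6 − 5 = 1, and the invariant factors of ∂_1 are all 1, so H_0 ≅ Z.
  H_1: rank ker ∂_1 − rank ∂_2 = (15 − 5) − 10 = 0, and ∂_2 has invariant factor 2 > 1, so H_1 ≅ Z/2Z.
  H_2: rank ker ∂_2 − rank ∂_3 = (10 − 10) − 0 = 0, and there is no ∂_3, so H_2 ≅ 0.

As a check, the Euler characteristic is 6 − 15 + 10 = 1, which agrees with 1 − 0 + 0 = 1.

H_0 = Z,  H_1 = Z/2Z,  H_2 = 0.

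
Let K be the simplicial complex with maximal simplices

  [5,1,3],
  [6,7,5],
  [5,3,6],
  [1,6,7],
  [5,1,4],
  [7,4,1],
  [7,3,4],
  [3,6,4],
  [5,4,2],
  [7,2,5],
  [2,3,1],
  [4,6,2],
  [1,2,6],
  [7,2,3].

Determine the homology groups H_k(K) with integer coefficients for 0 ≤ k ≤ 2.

Order the vertices as 1 < 2 < 3 < 4 < 5 < 6 < 7. Listing each simplex with vertices in this order, K has dimension 2 with simplices:

  0-simplices (7): [1], [2], [3], [4], [5], [6], [7]
  1-simplices (21): [1,2], [1,3], [1,4], [1,5], [1,6], [1,7], [2,3], [2,4], [2,5], [2,6], [2,7], [3,4], [3,5], [3,6], [3,7], [4,5], [4,6], [4,7], [5,6], [5,7], [6,7]
  2-simplices (14): [1,2,3], [1,2,6], [1,3,5], [1,4,5], [1,4,7], [1,6,7], [2,3,7], [2,4,5], [2,4,6], [2,5,7], [3,4,6], [3,4,7], [3,5,6], [5,6,7]

so the chain groups are C_0 ≅ Z^7, C_1 ≅ Z^21, C_2 ≅ Z^14.

∂_1: C_1 → C_0 sends each edge [p,q] (with p < q) to q − p. For instance
  ∂[2,3] = [3] − [2].
The 7×21 boundary matrix has rank 6 and Smith normal form diag(1,1,1,1,1,1).

∂_2: C_2 → C_1 acts by ∂[p,q,r] = [q,r] − [p,r] + [p,q]. For instance
  ∂[2,4,5] = [4,5] − [2,5] + [2,4],
  ∂[3,4,6] = [4,6] − [3,6] + [3,4].
The 21×14 boundary matrix has rank 13 and Smith normal form diag(1,1,1,1,1,1,1,1,1,1,1,1,1).

Now H_k = ker ∂_k / im ∂_{k+1}, so:

  H_0: rank C_0 − rank ∂_1 = 7 − 6 = 1, and the invariant factors of ∂_1 are all 1, so H_0 = Z.
  H_1: rank ker ∂_1 − rank ∂_2 = (21 − 6) − 13 = 2, and the invariant factors of ∂_2 are all 1, so H_1 = Z^2.
  H_2: rank ker ∂_2 − rank ∂_3 = (14 − 13) − 0 = 1, and there is no ∂_3, so H_2 = Z.

As a check, the Euler characteristic is 7 − 21 + 14 = 0, which agrees with 1 − 2 + 1 = 0.

H_0 ≅ Z,  H_1 ≅ Z^2,  H_2 ≅ Z.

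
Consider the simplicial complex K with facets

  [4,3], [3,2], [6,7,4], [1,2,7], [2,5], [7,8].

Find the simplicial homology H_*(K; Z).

H_0 ≅ Z,  H_1 ≅ Z,  H_2 = 0.

Fix the vertex order 1 < 2 < 3 < 4 < 5 < 6 < 7 < 8 and write every simplex with vertices in increasing order. Then dim K = 2 and the simplices of K are:

  0-simplices (8): [1], [2], [3], [4], [5], [6], [7], [8]
  1-simplices (10): [1,2], [1,7], [2,3], [2,5], [2,7], [3,4], [4,6], [4,7], [6,7], [7,8]
  2-simplices (2): [1,2,7], [4,6,7]

giving chain groups C_0 ≅ Z^8, C_1 ≅ Z^10, C_2 ≅ Z^2.

The boundary map ∂_1: C_1 → C_0 is given by ∂[p,q] = [q] − [p].
The resulting 8×10 matrix has rank 7, and its Smith normal form has invariant factors (1,1,1,1,1,1,1).

∂_2: C_2 → C_1 sends each 2-simplex [p,q,r] to [q,r] − [p,r] + [p,q]. For instance
  ∂[4,6,7] = [6,7] − [4,7] + [4,6],
  ∂[1,2,7] = [2,7] − [1,7] + [1,2].
As a 10×2 matrix over Z this has rank 2, with invariant factors (1,1).

From H_k ≅ ker(∂_k) / im(∂_{k+1}) we obtain:

  H_0: rank C_0 − rank ∂_1 = 8 − 7 = 1, and the invariant factors of ∂_1 are all 1, so H_0 = Z.
  H_1: rank ker ∂_1 − rank ∂_2 = (10 − 7) − 2 = 1, and the invariant factors of ∂_2 are all 1, so H_1 = Z.
  H_2: rank ker ∂_2 − rank ∂_3 = (2 − 2) − 0 = 0, and there is no ∂_3, so H_2 = 0.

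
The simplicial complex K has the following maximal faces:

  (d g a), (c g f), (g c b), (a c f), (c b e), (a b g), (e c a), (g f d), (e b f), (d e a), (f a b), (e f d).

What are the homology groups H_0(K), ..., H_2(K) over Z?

H_0 = Z,  H_1 = Z/2,  H_2 = 0.

Take the total order a < b < c < d < e < f < g on the vertex set. Then K (dimension 2) consists of the simplices:

  0-simplices (7): a, b, c, d, e, f, g
  1-simplices (18): ab, ac, ad, ae, af, ag, bc, be, bf, bg, ce, cf, cg, de, df, dg, ef, fg
  2-simplices (12): abf, abg, ace, acf, ade, adg, bce, bcg, bef, cfg, def, dfg

Hence C_0 ≅ Z^7, C_1 ≅ Z^18, C_2 ≅ Z^12.

The boundary map ∂_1: C_1 → C_0 maps an edge to its endpoints' difference, ∂[p,q] = q − p.
As a 7×18 matrix over Z this has rank 6, with invariant factors (1,1,1,1,1,1).

The boundary map ∂_2: C_2 → C_1 maps a triangle to the signed sum of its edges. For instance
  ∂adg = dg − ag + ad,
  ∂abf = bf − af + ab.
The resulting 18×12 matrix has rank 12, and its Smith normal form has invariant factors (1,1,1,1,1,1,1,1,1,1,1,2).

From H_k ≅ ker(∂_k) / im(∂_{k+1}) we obtain:

  H_0: rank C_0 − rank ∂_1 = 7 − 6 = 1, and the invariant factors of ∂_1 are all 1, so H_0 ≅ Z.
  H_1: rank ker ∂_1 − rank ∂_2 = (18 − 6) − 12 = 0, and ∂_2 has invariant factor 2 > 1, so H_1 ≅ Z/2.
  H_2: rank ker ∂_2 − rank ∂_3 = (12 − 12) − 0 = 0, and there is no ∂_3, so H_2 ≅ 0.

As a check, the Euler characteristic is 7 − 18 + 12 = 1, which agrees with 1 − 0 + 0 = 1.
(K is a triangulation of the real projective plane RP^2.)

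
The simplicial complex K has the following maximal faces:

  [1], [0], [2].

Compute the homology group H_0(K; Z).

Fix the vertex order 0 < 1 < 2 and write every simplex with vertices in increasing order. Then dim K = 0 and the simplices of K are:

  0-simplices (3): [0], [1], [2]

Hence C_0 ≅ Z^3.

From H_k ≅ ker(∂_k) / im(∂_{k+1}) we obtain:

  H_0: rank C_0 − rank ∂_1 = 3 − 0 = 3, and there is no ∂_1, so H_0 = Z^3.

H_0 ≅ Z^3.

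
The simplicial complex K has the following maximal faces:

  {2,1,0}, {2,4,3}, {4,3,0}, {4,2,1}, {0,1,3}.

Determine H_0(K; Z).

Order the vertices as 0 < 1 < 2 < 3 < 4. Listing each simplex with vertices in this order, K has dimension 2 with simplices:

  0-simplices (5): [0], [1], [2], [3], [4]
  1-simplices (10): [0,1], [0,2], [0,3], [0,4], [1,2], [1,3], [1,4], [2,3], [2,4], [3,4]
  2-simplices (5): [0,1,2], [0,1,3], [0,3,4], [1,2,4], [2,3,4]

Hence C_0 ≅ Z^5, C_1 ≅ Z^10, C_2 ≅ Z^5.

Boundary ∂_1: C_1 → C_0 sends each edge [p,q] (with p < q) to q − p. For instance
  ∂[1,4] = [4] − [1].
As a 5×10 matrix over Z this has rank 4, with invariant factors (1,1,1,1).

∂_2: C_2 → C_1 sends each 2-simplex [p,q,r] to [q,r] − [p,r] + [p,q]. For instance
  ∂[0,3,4] = [3,4] − [0,4] + [0,3],
  ∂[0,1,2] = [1,2] − [0,2] + [0,1].
As a 10×5 matrix over Z this has rank 5, with invariant factors (1,1,1,1,1).

From H_k ≅ ker(∂_k) / im(∂_{k+1}) we obtain:

  H_0: rank C_0 − rank ∂_1 = 5 − 4 = 1, and the invariant factors of ∂_1 are all 1, so H_0 = Z.

(K is a triangulation of the Möbius band.)

H_0 = Z.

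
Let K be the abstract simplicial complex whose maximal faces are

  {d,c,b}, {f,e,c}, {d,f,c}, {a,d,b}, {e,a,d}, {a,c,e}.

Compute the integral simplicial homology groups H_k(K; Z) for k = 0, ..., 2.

We work with the vertex ordering a < b < c < d < e < f. The simplices of K, each written with vertices in increasing order, are:

  0-simplices (6): a, b, c, d, e, f
  1-simplices (12): ab, ac, ad, ae, bc, bd, cd, ce, cf, de, df, ef
  2-simplices (6): abd, ace, ade, bcd, cdf, cef

giving chain groups C_0 ≅ Z^6, C_1 ≅ Z^12, C_2 ≅ Z^6.

Boundary ∂_1: C_1 → C_0 is given by ∂[p,q] = [q] − [p]. For instance
  ∂cf = f − c.
The resulting 6×12 matrix has rank 5, and its Smith normal form has invariant factors (1,1,1,1,1).

The boundary map ∂_2: C_2 → C_1 acts by ∂[p,q,r] = [q,r] − [p,r] + [p,q]. For instance
  ∂ade = de − ae + ad,
  ∂bcd = cd − bd + bc.
As a 12×6 matrix over Z this has rank 6, with invariant factors (1,1,1,1,1,1).

Reading off H_k = ker ∂_k / im ∂_{k+1}:

  H_0: rank C_0 − rank ∂_1 = 6 − 5 = 1, and the invariant factors of ∂_1 are all 1, so H_0 ≅ Z.
  H_1: rank ker ∂_1 − rank ∂_2 = (12 − 5) − 6 = 1, and the invariant factors of ∂_2 are all 1, so H_1 ≅ Z.
  H_2: rank ker ∂_2 − rank ∂_3 = (6 − 6) − 0 = 0, and there is no ∂_3, so H_2 ≅ 0.

(K is a triangulation of the cylinder S^1 x I.)

H_0 = Z,  H_1 = Z,  H_2 = 0.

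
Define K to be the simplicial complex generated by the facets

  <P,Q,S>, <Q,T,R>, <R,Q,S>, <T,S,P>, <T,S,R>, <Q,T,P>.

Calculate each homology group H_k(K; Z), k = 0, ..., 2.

H_0 ≅ Z,  H_1 = 0,  H_2 ≅ Z.

K has 5 vertices, 9 edges, 6 triangles.
rank ∂_0 = 0, rank ∂_1 = 4 ⇒ b_0 = 5 − 0 − 4 = 1; all invariant factors of ∂_1 are 1 so no torsion. So H_0 = Z.
rank ∂_1 = 4, rank ∂_2 = 5 ⇒ b_1 = 9 − 4 − 5 = 0; all invariant factors of ∂_2 are 1 so no torsion. So H_1 = 0.
rank ∂_2 = 5, rank ∂_3 = 0 ⇒ b_2 = 6 − 5 − 0 = 1. So H_2 = Z.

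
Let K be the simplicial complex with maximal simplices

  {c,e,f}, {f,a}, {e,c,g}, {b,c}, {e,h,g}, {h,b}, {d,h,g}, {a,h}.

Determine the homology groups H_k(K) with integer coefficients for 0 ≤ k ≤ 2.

Take the total order a < b < c < d < e < f < g < h on the vertex set. Then K (dimension 2) consists of the simplices:

  0-simplices (8): a, b, c, d, e, f, g, h
  1-simplices (13): af, ah, bc, bh, ce, cf, cg, dg, dh, ef, eg, eh, gh
  2-simplices (4): cef, ceg, dgh, egh

giving chain groups C_0 ≅ Z^8, C_1 ≅ Z^13, C_2 ≅ Z^4.

Boundary ∂_1: C_1 → C_0 maps an edge to its endpoints' difference, ∂[p,q] = q − p.
This gives a 8×13 integer matrix of rank 7; reducing to Smith normal form yields diagonal entries (1,1,1,1,1,1,1).

The boundary map ∂_2: C_2 → C_1 acts by ∂[p,q,r] = [q,r] − [p,r] + [p,q]. For instance
  ∂egh = gh − eh + eg,
  ∂dgh = gh − dh + dg.
The 13×4 boundary matrix has rank 4 and Smith normal form diag(1,1,1,1).

From H_k ≅ ker(∂_k) / im(∂_{k+1}) we obtain:

  H_0: rank C_0 − rank ∂_1 = 8 − 7 = 1, and the invariant factors of ∂_1 are all 1, so H_0 ≅ Z.
  H_1: rank ker ∂_1 − rank ∂_2 = (13 − 7) − 4 = 2, and the invariant factors of ∂_2 are all 1, so H_1 ≅ Z^2.
  H_2: rank ker ∂_2 − rank ∂_3 = (4 − 4) − 0 = 0, and there is no ∂_3, so H_2 ≅ 0.

H_0 = Z,  H_1 = Z^2,  H_2 = 0.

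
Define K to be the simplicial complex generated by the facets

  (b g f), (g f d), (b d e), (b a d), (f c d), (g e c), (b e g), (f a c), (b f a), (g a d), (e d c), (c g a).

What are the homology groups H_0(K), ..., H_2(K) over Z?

Order the vertices as a < b < c < d < e < f < g. Listing each simplex with vertices in this order, K has dimension 2 with simplices:

  0-simplices (7): a, b, c, d, e, f, g
  1-simplices (18): ab, ac, ad, af, ag, bd, be, bf, bg, cd, ce, cf, cg, de, df, dg, eg, fg
  2-simplices (12): abd, abf, acf, acg, adg, bde, beg, bfg, cde, cdf, ceg, dfg

giving chain groups C_0 ≅ Z^7, C_1 ≅ Z^18, C_2 ≅ Z^12.

Boundary ∂_1: C_1 → C_0 sends each edge [p,q] (with p < q) to q − p. For instance
  ∂ac = c − a.
The 7×18 boundary matrix has rank 6 and Smith normal form diag(1,1,1,1,1,1).

Boundary ∂_2: C_2 → C_1 maps a triangle to the signed sum of its edges. For instance
  ∂dfg = fg − dg + df,
  ∂cdf = df − cf + cd.
The 18×12 boundary matrix has rank 12 and Smith normal form diag(1,1,1,1,1,1,1,1,1,1,1,2).

From H_k ≅ ker(∂_k) / im(∂_{k+1}) we obtain:

  H_0: rank C_0 − rank ∂_1 = 7 − 6 = 1, and the invariant factors of ∂_1 are all 1, so H_0 = Z.
  H_1: rank ker ∂_1 − rank ∂_2 = (18 − 6) − 12 = 0, and ∂_2 has invariant factor 2 > 1, so H_1 = Z/2Z.
  H_2: rank ker ∂_2 − rank ∂_3 = (12 − 12) − 0 = 0, and there is no ∂_3, so H_2 = 0.

As a check, the Euler characteristic is 7 − 18 + 12 = 1, which agrees with 1 − 0 + 0 = 1.

H_0 = Z,  H_1 = Z/2Z,  H_2 = 0.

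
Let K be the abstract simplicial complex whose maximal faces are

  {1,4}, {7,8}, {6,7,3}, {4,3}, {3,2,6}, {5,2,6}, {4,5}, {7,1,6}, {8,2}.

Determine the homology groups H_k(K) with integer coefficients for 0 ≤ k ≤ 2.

Take the total order 1 < 2 < 3 < 4 < 5 < 6 < 7 < 8 on the vertex set. Then K (dimension 2) consists of the simplices:

  0-simplices (8): [1], [2], [3], [4], [5], [6], [7], [8]
  1-simplices (14): [1,4], [1,6], [1,7], [2,3], [2,5], [2,6], [2,8], [3,4], [3,6], [3,7], [4,5], [5,6], [6,7], [7,8]
  2-simplices (4): [1,6,7], [2,3,6], [2,5,6], [3,6,7]

so the chain groups are C_0 ≅ Z^8, C_1 ≅ Z^14, C_2 ≅ Z^4.

The boundary map ∂_1: C_1 → C_0 sends each edge [p,q] (with p < q) to q − p.
The 8×14 boundary matrix has rank 7 and Smith normal form diag(1,1,1,1,1,1,1).

∂_2: C_2 → C_1 sends each 2-simplex [p,q,r] to [q,r] − [p,r] + [p,q]. For instance
  ∂[3,6,7] = [6,7] − [3,7] + [3,6],
  ∂[1,6,7] = [6,7] − [1,7] + [1,6].
This gives a 14×4 integer matrix of rank 4; reducing to Smith normal form yields diagonal entries (1,1,1,1).

Computing H_k = (kernel of ∂_k) / (image of ∂_{k+1}):

  H_0: rank C_0 − rank ∂_1 = 8 − 7 = 1, and the invariant factors of ∂_1 are all 1, so H_0 ≅ Z.
  H_1: rank ker ∂_1 − rank ∂_2 = (14 − 7) − 4 = 3, and the invariant factors of ∂_2 are all 1, so H_1 ≅ Z^3.
  H_2: rank ker ∂_2 − rank ∂_3 = (4 − 4) − 0 = 0, and there is no ∂_3, so H_2 ≅ 0.

As a check, the Euler characteristic is 8 − 14 + 4 = -2, which agrees with 1 − 3 + 0 = -2.

H_0 = Z,  H_1 = Z^3,  H_2 = 0.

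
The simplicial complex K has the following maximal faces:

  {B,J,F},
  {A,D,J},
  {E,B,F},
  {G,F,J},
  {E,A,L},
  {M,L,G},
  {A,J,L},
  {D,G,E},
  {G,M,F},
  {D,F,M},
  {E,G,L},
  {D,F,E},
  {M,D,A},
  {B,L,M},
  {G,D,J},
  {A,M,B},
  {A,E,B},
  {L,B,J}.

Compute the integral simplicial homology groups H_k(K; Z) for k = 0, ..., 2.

Fix the vertex order A < B < D < E < F < G < J < L < M and write every simplex with vertices in increasing order. Then dim K = 2 and the simplices of K are:

  0-simplices (9): A, B, D, E, F, G, J, L, M
  1-simplices (27): AB, AD, AE, AJ, AL, AM, BE, BF, BJ, BL, BM, DE, DF, DG, DJ, DM, EF, EG, EL, FG, FJ, FM, GJ, GL, GM, JL, LM
  2-simplices (18): ABE, ABM, ADJ, ADM, AEL, AJL, BEF, BFJ, BJL, BLM, DEF, DEG, DFM, DGJ, EGL, FGJ, FGM, GLM

so the chain groups are C_0 ≅ Z^9, C_1 ≅ Z^27, C_2 ≅ Z^18.

The boundary map ∂_1: C_1 → C_0 is given by ∂[p,q] = [q] − [p].
The 9×27 boundary matrix has rank 8 and Smith normal form diag(1,1,1,1,1,1,1,1).

∂_2: C_2 → C_1 sends each 2-simplex [p,q,r] to [q,r] − [p,r] + [p,q]. For instance
  ∂DEF = EF − DF + DE,
  ∂ADM = DM − AM + AD.
The resulting 27×18 matrix has rank 18, and its Smith normal form has invariant factors (1,1,1,1,1,1,1,1,1,1,1,1,1,1,1,1,1,2).

From H_k ≅ ker(∂_k) / im(∂_{k+1}) we obtain:

  H_0: rank C_0 − rank ∂_1 = 9 − 8 = 1, and the invariant factors of ∂_1 are all 1, so H_0 = Z.
  H_1: rank ker ∂_1 − rank ∂_2 = (27 − 8) − 18 = 1, and ∂_2 has invariant factor 2 > 1, so H_1 = Z ⊕ Z/2.
  H_2: rank ker ∂_2 − rank ∂_3 = (18 − 18) − 0 = 0, and there is no ∂_3, so H_2 = 0.

(K is a triangulation of the Klein bottle.)

H_0 = Z,  H_1 = Z ⊕ Z/2,  H_2 = 0.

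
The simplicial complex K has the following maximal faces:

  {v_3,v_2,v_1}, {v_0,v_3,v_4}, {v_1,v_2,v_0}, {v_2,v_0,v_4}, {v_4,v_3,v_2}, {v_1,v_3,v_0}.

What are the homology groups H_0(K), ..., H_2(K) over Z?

Take the total order v_0 < v_1 < v_2 < v_3 < v_4 on the vertex set. Then K (dimension 2) consists of the simplices:

  0-simplices (5): [v_0], [v_1], [v_2], [v_3], [v_4]
  1-simplices (9): [v_0,v_1], [v_0,v_2], [v_0,v_3], [v_0,v_4], [v_1,v_2], [v_1,v_3], [v_2,v_3], [v_2,v_4], [v_3,v_4]
  2-simplices (6): [v_0,v_1,v_2], [v_0,v_1,v_3], [v_0,v_2,v_4], [v_0,v_3,v_4], [v_1,v_2,v_3], [v_2,v_3,v_4]

so the chain groups are C_0 ≅ Z^5, C_1 ≅ Z^9, C_2 ≅ Z^6.

Boundary ∂_1: C_1 → C_0 sends each edge [p,q] (with p < q) to q − p. For instance
  ∂[v_0,v_1] = [v_1] − [v_0].
The resulting 5×9 matrix has rank 4, and its Smith normal form has invariant factors (1,1,1,1).

Boundary ∂_2: C_2 → C_1 sends each 2-simplex [p,q,r] to [q,r] − [p,r] + [p,q]. For instance
  ∂[v_2,v_3,v_4] = [v_3,v_4] − [v_2,v_4] + [v_2,v_3],
  ∂[v_0,v_1,v_2] = [v_1,v_2] − [v_0,v_2] + [v_0,v_1].
The 9×6 boundary matrix has rank 5 and Smith normal form diag(1,1,1,1,1).

Computing H_k = (kernel of ∂_k) / (image of ∂_{k+1}):

  H_0: rank C_0 − rank ∂_1 = 5 − 4 = 1, and the invariant factors of ∂_1 are all 1, so H_0 = Z.
  H_1: rank ker ∂_1 − rank ∂_2 = (9 − 4) − 5 = 0, and the invariant factors of ∂_2 are all 1, so H_1 = 0.
  H_2: rank ker ∂_2 − rank ∂_3 = (6 − 5) − 0 = 1, and there is no ∂_3, so H_2 = Z.

As a check, the Euler characteristic is 5 − 9 + 6 = 2, which agrees with 1 − 0 + 1 = 2.
(K is a triangulation of the 2-sphere S^2.)

H_0 ≅ Z,  H_1 = 0,  H_2 ≅ Z.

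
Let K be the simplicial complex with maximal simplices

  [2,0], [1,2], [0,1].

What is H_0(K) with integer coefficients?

H_0 ≅ Z.

We work with the vertex ordering 0 < 1 < 2. The simplices of K, each written with vertices in increasing order, are:

  0-simplices (3): [0], [1], [2]
  1-simplices (3): [0,1], [0,2], [1,2]

giving chain groups C_0 ≅ Z^3, C_1 ≅ Z^3.

Boundary ∂_1: C_1 → C_0 sends each edge [p,q] (with p < q) to q − p.
As a 3×3 matrix over Z this has rank 2, with invariant factors (1,1).

Computing H_k = (kernel of ∂_k) / (image of ∂_{k+1}):

  H_0: rank C_0 − rank ∂_1 = 3 − 2 = 1, and the invariant factors of ∂_1 are all 1, so H_0 = Z.

(K is a triangulation of the circle S^1.)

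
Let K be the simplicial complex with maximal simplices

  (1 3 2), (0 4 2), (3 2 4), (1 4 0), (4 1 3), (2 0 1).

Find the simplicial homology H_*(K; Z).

H_0 ≅ Z,  H_1 = 0,  H_2 ≅ Z.

We work with the vertex ordering 0 < 1 < 2 < 3 < 4. The simplices of K, each written with vertices in increasing order, are:

  0-simplices (5): [0], [1], [2], [3], [4]
  1-simplices (9): [0,1], [0,2], [0,4], [1,2], [1,3], [1,4], [2,3], [2,4], [3,4]
  2-simplices (6): [0,1,2], [0,1,4], [0,2,4], [1,2,3], [1,3,4], [2,3,4]

so the chain groups are C_0 ≅ Z^5, C_1 ≅ Z^9, C_2 ≅ Z^6.

Boundary ∂_1: C_1 → C_0 is given by ∂[p,q] = [q] − [p]. For instance
  ∂[0,2] = [2] − [0].
The resulting 5×9 matrix has rank 4, and its Smith normal form has invariant factors (1,1,1,1).

The boundary map ∂_2: C_2 → C_1 acts by ∂[p,q,r] = [q,r] − [p,r] + [p,q]. For instance
  ∂[2,3,4] = [3,4] − [2,4] + [2,3],
  ∂[0,1,2] = [1,2] − [0,2] + [0,1].
As a 9×6 matrix over Z this has rank 5, with invariant factors (1,1,1,1,1).

From H_k ≅ ker(∂_k) / im(∂_{k+1}) we obtain:

  H_0: rank C_0 − rank ∂_1 = 5 − 4 = 1, and the invariant factors of ∂_1 are all 1, so H_0 = Z.
  H_1: rank ker ∂_1 − rank ∂_2 = (9 − 4) − 5 = 0, and the invariant factors of ∂_2 are all 1, so H_1 = 0.
  H_2: rank ker ∂_2 − rank ∂_3 = (6 − 5) − 0 = 1, and there is no ∂_3, so H_2 = Z.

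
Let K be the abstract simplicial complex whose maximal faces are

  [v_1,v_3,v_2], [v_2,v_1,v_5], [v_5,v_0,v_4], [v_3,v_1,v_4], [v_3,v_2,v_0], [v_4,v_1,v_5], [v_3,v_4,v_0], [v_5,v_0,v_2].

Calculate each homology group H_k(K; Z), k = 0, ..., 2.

Take the total order v_0 < v_1 < v_2 < v_3 < v_4 < v_5 on the vertex set. Then K (dimension 2) consists of the simplices:

  0-simplices (6): [v_0], [v_1], [v_2], [v_3], [v_4], [v_5]
  1-simplices (12): [v_0,v_2], [v_0,v_3], [v_0,v_4], [v_0,v_5], [v_1,v_2], [v_1,v_3], [v_1,v_4], [v_1,v_5], [v_2,v_3], [v_2,v_5], [v_3,v_4], [v_4,v_5]
  2-simplices (8): [v_0,v_2,v_3], [v_0,v_2,v_5], [v_0,v_3,v_4], [v_0,v_4,v_5], [v_1,v_2,v_3], [v_1,v_2,v_5], [v_1,v_3,v_4], [v_1,v_4,v_5]

Hence C_0 ≅ Z^6, C_1 ≅ Z^12, C_2 ≅ Z^8.

Boundary ∂_1: C_1 → C_0 maps an edge to its endpoints' difference, ∂[p,q] = q − p. For instance
  ∂[v_0,v_3] = [v_3] − [v_0].
This gives a 6×12 integer matrix of rank 5; reducing to Smith normal form yields diagonal entries (1,1,1,1,1).

Boundary ∂_2: C_2 → C_1 sends each 2-simplex [p,q,r] to [q,r] − [p,r] + [p,q]. For instance
  ∂[v_0,v_2,v_5] = [v_2,v_5] − [v_0,v_5] + [v_0,v_2],
  ∂[v_1,v_2,v_3] = [v_2,v_3] − [v_1,v_3] + [v_1,v_2].
This gives a 12×8 integer matrix of rank 7; reducing to Smith normal form yields diagonal entries (1,1,1,1,1,1,1).

Now H_k = ker ∂_k / im ∂_{k+1}, so:

  H_0: rank C_0 − rank ∂_1 = 6 − 5 = 1, and the invariant factors of ∂_1 are all 1, so H_0 ≅ Z.
  H_1: rank ker ∂_1 − rank ∂_2 = (12 − 5) − 7 = 0, and the invariant factors of ∂_2 are all 1, so H_1 ≅ 0.
  H_2: rank ker ∂_2 − rank ∂_3 = (8 − 7) − 0 = 1, and there is no ∂_3, so H_2 ≅ Z.

(K is a triangulation of the 2-sphere S^2.)

H_0 = Z,  H_1 = 0,  H_2 = Z.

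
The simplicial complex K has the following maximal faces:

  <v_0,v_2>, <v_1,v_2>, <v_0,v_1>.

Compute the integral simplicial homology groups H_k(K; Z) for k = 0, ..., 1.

H_0 = Z,  H_1 = Z.

Take the total order v_0 < v_1 < v_2 on the vertex set. Then K (dimension 1) consists of the simplices:

  0-simplices (3): [v_0], [v_1], [v_2]
  1-simplices (3): [v_0,v_1], [v_0,v_2], [v_1,v_2]

so the chain groups are C_0 ≅ Z^3, C_1 ≅ Z^3.

Boundary ∂_1: C_1 → C_0 maps an edge to its endpoints' difference, ∂[p,q] = q − p.
As a 3×3 matrix over Z this has rank 2, with invariant factors (1,1).

Now H_k = ker ∂_k / im ∂_{k+1}, so:

  H_0: rank C_0 − rank ∂_1 = 3 − 2 = 1, and the invariant factors of ∂_1 are all 1, so H_0 ≅ Z.
  H_1: rank ker ∂_1 − rank ∂_2 = (3 − 2) − 0 = 1, and there is no ∂_2, so H_1 ≅ Z.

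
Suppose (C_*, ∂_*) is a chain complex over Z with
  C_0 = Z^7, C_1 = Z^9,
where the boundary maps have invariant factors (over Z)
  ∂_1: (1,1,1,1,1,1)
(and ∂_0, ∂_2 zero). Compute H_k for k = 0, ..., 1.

H_0: b_0 = 7 − 0 − 6 = 1; torsion from ∂_1 factors > 1: none. So H_0 ≅ Z.
H_1: b_1 = 9 − 6 − 0 = 3; torsion from ∂_2 factors > 1: none. So H_1 ≅ Z^3.

H_0 ≅ Z,  H_1 ≅ Z^3.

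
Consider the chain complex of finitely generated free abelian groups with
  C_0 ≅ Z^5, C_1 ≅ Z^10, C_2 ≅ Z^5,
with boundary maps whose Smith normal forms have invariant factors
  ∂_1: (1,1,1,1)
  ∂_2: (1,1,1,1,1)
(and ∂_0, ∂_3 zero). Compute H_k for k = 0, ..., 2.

H_0: b_0 = 5 − 0 − 4 = 1; torsion from ∂_1 factors > 1: none. So H_0 = Z.
H_1: b_1 = 10 − 4 − 5 = 1; torsion from ∂_2 factors > 1: none. So H_1 = Z.
H_2: b_2 = 5 − 5 − 0 = 0; torsion from ∂_3 factors > 1: none. So H_2 = 0.

H_0 = Z,  H_1 = Z,  H_2 = 0.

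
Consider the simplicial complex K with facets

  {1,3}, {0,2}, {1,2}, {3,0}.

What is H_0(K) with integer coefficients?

H_0 ≅ Z.

Take the total order 0 < 1 < 2 < 3 on the vertex set. Then K (dimension 1) consists of the simplices:

  0-simplices (4): [0], [1], [2], [3]
  1-simplices (4): [0,2], [0,3], [1,2], [1,3]

Hence C_0 ≅ Z^4, C_1 ≅ Z^4.

∂_1: C_1 → C_0 is given by ∂[p,q] = [q] − [p].
The resulting 4×4 matrix has rank 3, and its Smith normal form has invariant factors (1,1,1).

Computing H_k = (kernel of ∂_k) / (image of ∂_{k+1}):

  H_0: rank C_0 − rank ∂_1 = 4 − 3 = 1, and the invariant factors of ∂_1 are all 1, so H_0 ≅ Z.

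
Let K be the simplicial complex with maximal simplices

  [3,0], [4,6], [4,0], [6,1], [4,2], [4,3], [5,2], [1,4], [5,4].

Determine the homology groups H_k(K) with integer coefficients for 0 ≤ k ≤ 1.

H_0 ≅ Z,  H_1 ≅ Z^3.

We work with the vertex ordering 0 < 1 < 2 < 3 < 4 < 5 < 6. The simplices of K, each written with vertices in increasing order, are:

  0-simplices (7): [0], [1], [2], [3], [4], [5], [6]
  1-simplices (9): [0,3], [0,4], [1,4], [1,6], [2,4], [2,5], [3,4], [4,5], [4,6]

giving chain groups C_0 ≅ Z^7, C_1 ≅ Z^9.

The boundary map ∂_1: C_1 → C_0 is given by ∂[p,q] = [q] − [p]. For instance
  ∂[3,4] = [4] − [3].
As a 7×9 matrix over Z this has rank 6, with invariant factors (1,1,1,1,1,1).

From H_k ≅ ker(∂_k) / im(∂_{k+1}) we obtain:

  H_0: rank C_0 − rank ∂_1 = 7 − 6 = 1, and the invariant factors of ∂_1 are all 1, so H_0 = Z.
  H_1: rank ker ∂_1 − rank ∂_2 = (9 − 6) − 0 = 3, and there is no ∂_2, so H_1 = Z^3.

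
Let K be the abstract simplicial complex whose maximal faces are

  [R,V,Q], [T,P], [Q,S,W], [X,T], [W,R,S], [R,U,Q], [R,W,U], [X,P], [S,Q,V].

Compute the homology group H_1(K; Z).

H_1 = Z^2.

Fix the vertex order P < Q < R < S < T < U < V < W < X and write every simplex with vertices in increasing order. Then dim K = 2 and the simplices of K are:

  0-simplices (9): P, Q, R, S, T, U, V, W, X
  1-simplices (15): PT, PX, QR, QS, QU, QV, QW, RS, RU, RV, RW, SV, SW, TX, UW
  2-simplices (6): QRU, QRV, QSV, QSW, RSW, RUW

so the chain groups are C_0 ≅ Z^9, C_1 ≅ Z^15, C_2 ≅ Z^6.

The boundary map ∂_1: C_1 → C_0 is given by ∂[p,q] = [q] − [p].
The resulting 9×15 matrix has rank 7, and its Smith normal form has invariant factors (1,1,1,1,1,1,1).

The boundary map ∂_2: C_2 → C_1 acts by ∂[p,q,r] = [q,r] − [p,r] + [p,q]. For instance
  ∂RSW = SW − RW + RS,
  ∂RUW = UW − RW + RU.
The resulting 15×6 matrix has rank 6, and its Smith normal form has invariant factors (1,1,1,1,1,1).

Now H_k = ker ∂_k / im ∂_{k+1}, so:

  H_1: rank ker ∂_1 − rank ∂_2 = (15 − 7) − 6 = 2, and the invariant factors of ∂_2 are all 1, so H_1 ≅ Z^2.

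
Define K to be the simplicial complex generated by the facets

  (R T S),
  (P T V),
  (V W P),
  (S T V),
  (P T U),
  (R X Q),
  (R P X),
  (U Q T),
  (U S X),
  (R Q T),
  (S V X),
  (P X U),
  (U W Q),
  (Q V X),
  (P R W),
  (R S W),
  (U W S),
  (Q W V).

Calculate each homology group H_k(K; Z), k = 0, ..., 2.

Fix the vertex order P < Q < R < S < T < U < V < W < X and write every simplex with vertices in increasing order. Then dim K = 2 and the simplices of K are:

  0-simplices (9): P, Q, R, S, T, U, V, W, X
  1-simplices (27): PR, PT, PU, PV, PW, PX, QR, QT, QU, QV, QW, QX, RS, RT, RW, RX, ST, SU, SV, SW, SX, TU, TV, UW, UX, VW, VX
  2-simplices (18): PRW, PRX, PTU, PTV, PUX, PVW, QRT, QRX, QTU, QUW, QVW, QVX, RST, RSW, STV, SUW, SUX, SVX

giving chain groups C_0 ≅ Z^9, C_1 ≅ Z^27, C_2 ≅ Z^18.

∂_1: C_1 → C_0 sends each edge [p,q] (with p < q) to q − p. For instance
  ∂SW = W − S.
This gives a 9×27 integer matrix of rank 8; reducing to Smith normal form yields diagonal entries (1,1,1,1,1,1,1,1).

∂_2: C_2 → C_1 sends each 2-simplex [p,q,r] to [q,r] − [p,r] + [p,q]. For instance
  ∂STV = TV − SV + ST,
  ∂PUX = UX − PX + PU.
This gives a 27×18 integer matrix of rank 17; reducing to Smith normal form yields diagonal entries (1,1,1,1,1,1,1,1,1,1,1,1,1,1,1,1,1).

Computing H_k = (kernel of ∂_k) / (image of ∂_{k+1}):

  H_0: rank C_0 − rank ∂_1 = 9 − 8 = 1, and the invariant factors of ∂_1 are all 1, so H_0 = Z.
  H_1: rank ker ∂_1 − rank ∂_2 = (27 − 8) − 17 = 2, and the invariant factors of ∂_2 are all 1, so H_1 = Z^2.
  H_2: rank ker ∂_2 − rank ∂_3 = (18 − 17) − 0 = 1, and there is no ∂_3, so H_2 = Z.

H_0 ≅ Z,  H_1 ≅ Z^2,  H_2 ≅ Z.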